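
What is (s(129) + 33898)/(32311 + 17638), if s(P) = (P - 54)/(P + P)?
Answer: 2915253/4295614 ≈ 0.67866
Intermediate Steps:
s(P) = (-54 + P)/(2*P) (s(P) = (-54 + P)/((2*P)) = (-54 + P)*(1/(2*P)) = (-54 + P)/(2*P))
(s(129) + 33898)/(32311 + 17638) = ((½)*(-54 + 129)/129 + 33898)/(32311 + 17638) = ((½)*(1/129)*75 + 33898)/49949 = (25/86 + 33898)*(1/49949) = (2915253/86)*(1/49949) = 2915253/4295614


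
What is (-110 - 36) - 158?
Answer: -304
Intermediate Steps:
(-110 - 36) - 158 = -146 - 158 = -304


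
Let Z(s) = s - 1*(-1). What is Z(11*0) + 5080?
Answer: 5081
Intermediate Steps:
Z(s) = 1 + s (Z(s) = s + 1 = 1 + s)
Z(11*0) + 5080 = (1 + 11*0) + 5080 = (1 + 0) + 5080 = 1 + 5080 = 5081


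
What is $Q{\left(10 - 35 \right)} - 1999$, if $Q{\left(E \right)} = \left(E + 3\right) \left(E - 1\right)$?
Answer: $-1427$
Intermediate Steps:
$Q{\left(E \right)} = \left(-1 + E\right) \left(3 + E\right)$ ($Q{\left(E \right)} = \left(3 + E\right) \left(-1 + E\right) = \left(-1 + E\right) \left(3 + E\right)$)
$Q{\left(10 - 35 \right)} - 1999 = \left(-3 + \left(10 - 35\right)^{2} + 2 \left(10 - 35\right)\right) - 1999 = \left(-3 + \left(-25\right)^{2} + 2 \left(-25\right)\right) - 1999 = \left(-3 + 625 - 50\right) - 1999 = 572 - 1999 = -1427$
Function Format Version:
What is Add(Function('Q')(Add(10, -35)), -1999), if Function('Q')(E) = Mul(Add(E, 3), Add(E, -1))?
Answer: -1427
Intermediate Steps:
Function('Q')(E) = Mul(Add(-1, E), Add(3, E)) (Function('Q')(E) = Mul(Add(3, E), Add(-1, E)) = Mul(Add(-1, E), Add(3, E)))
Add(Function('Q')(Add(10, -35)), -1999) = Add(Add(-3, Pow(Add(10, -35), 2), Mul(2, Add(10, -35))), -1999) = Add(Add(-3, Pow(-25, 2), Mul(2, -25)), -1999) = Add(Add(-3, 625, -50), -1999) = Add(572, -1999) = -1427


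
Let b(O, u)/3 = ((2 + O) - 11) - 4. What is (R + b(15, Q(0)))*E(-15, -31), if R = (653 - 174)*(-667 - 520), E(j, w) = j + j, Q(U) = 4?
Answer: 17057010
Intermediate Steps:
E(j, w) = 2*j
b(O, u) = -39 + 3*O (b(O, u) = 3*(((2 + O) - 11) - 4) = 3*((-9 + O) - 4) = 3*(-13 + O) = -39 + 3*O)
R = -568573 (R = 479*(-1187) = -568573)
(R + b(15, Q(0)))*E(-15, -31) = (-568573 + (-39 + 3*15))*(2*(-15)) = (-568573 + (-39 + 45))*(-30) = (-568573 + 6)*(-30) = -568567*(-30) = 17057010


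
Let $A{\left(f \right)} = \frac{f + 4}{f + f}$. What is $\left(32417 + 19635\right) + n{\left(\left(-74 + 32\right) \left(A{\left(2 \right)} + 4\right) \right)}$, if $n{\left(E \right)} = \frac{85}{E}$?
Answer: $\frac{12023927}{231} \approx 52052.0$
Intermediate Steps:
$A{\left(f \right)} = \frac{4 + f}{2 f}$
$\left(32417 + 19635\right) + n{\left(\left(-74 + 32\right) \left(A{\left(2 \right)} + 4\right) \right)} = \left(32417 + 19635\right) + \frac{85}{\left(-74 + 32\right) \left(\frac{4 + 2}{2 \cdot 2} + 4\right)} = 52052 + \frac{85}{\left(-42\right) \left(\frac{1}{2} \cdot \frac{1}{2} \cdot 6 + 4\right)} = 52052 + \frac{85}{\left(-42\right) \left(\frac{3}{2} + 4\right)} = 52052 + \frac{85}{\left(-42\right) \frac{11}{2}} = 52052 + \frac{85}{-231} = 52052 + 85 \left(- \frac{1}{231}\right) = 52052 - \frac{85}{231} = \frac{12023927}{231}$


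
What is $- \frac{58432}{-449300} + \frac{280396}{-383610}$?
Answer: $- \frac{2589170582}{4308899325} \approx -0.60089$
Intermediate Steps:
$- \frac{58432}{-449300} + \frac{280396}{-383610} = \left(-58432\right) \left(- \frac{1}{449300}\right) + 280396 \left(- \frac{1}{383610}\right) = \frac{14608}{112325} - \frac{140198}{191805} = - \frac{2589170582}{4308899325}$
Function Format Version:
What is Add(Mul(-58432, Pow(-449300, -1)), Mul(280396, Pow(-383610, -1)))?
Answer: Rational(-2589170582, 4308899325) ≈ -0.60089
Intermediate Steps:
Add(Mul(-58432, Pow(-449300, -1)), Mul(280396, Pow(-383610, -1))) = Add(Mul(-58432, Rational(-1, 449300)), Mul(280396, Rational(-1, 383610))) = Add(Rational(14608, 112325), Rational(-140198, 191805)) = Rational(-2589170582, 4308899325)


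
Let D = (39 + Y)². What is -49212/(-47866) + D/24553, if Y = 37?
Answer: 742388126/587626949 ≈ 1.2634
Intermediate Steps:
D = 5776 (D = (39 + 37)² = 76² = 5776)
-49212/(-47866) + D/24553 = -49212/(-47866) + 5776/24553 = -49212*(-1/47866) + 5776*(1/24553) = 24606/23933 + 5776/24553 = 742388126/587626949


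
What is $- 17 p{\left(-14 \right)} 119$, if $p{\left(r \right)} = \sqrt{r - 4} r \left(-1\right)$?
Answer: $- 84966 i \sqrt{2} \approx - 1.2016 \cdot 10^{5} i$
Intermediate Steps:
$p{\left(r \right)} = - r \sqrt{-4 + r}$ ($p{\left(r \right)} = \sqrt{-4 + r} r \left(-1\right) = r \sqrt{-4 + r} \left(-1\right) = - r \sqrt{-4 + r}$)
$- 17 p{\left(-14 \right)} 119 = - 17 \left(\left(-1\right) \left(-14\right) \sqrt{-4 - 14}\right) 119 = - 17 \left(\left(-1\right) \left(-14\right) \sqrt{-18}\right) 119 = - 17 \left(\left(-1\right) \left(-14\right) 3 i \sqrt{2}\right) 119 = - 17 \cdot 42 i \sqrt{2} \cdot 119 = - 714 i \sqrt{2} \cdot 119 = - 84966 i \sqrt{2}$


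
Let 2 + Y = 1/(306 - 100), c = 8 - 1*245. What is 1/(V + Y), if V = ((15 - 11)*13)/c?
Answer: -48822/108119 ≈ -0.45156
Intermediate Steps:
c = -237 (c = 8 - 245 = -237)
Y = -411/206 (Y = -2 + 1/(306 - 100) = -2 + 1/206 = -411/206 ≈ -1.9951)
V = -52/237 (V = ((15 - 11)*13)/(-237) = (4*13)*(-1/237) = 52*(-1/237) = -52/237 ≈ -0.21941)
1/(V + Y) = 1/(-52/237 - 411/206) = 1/(-108119/48822) = -48822/108119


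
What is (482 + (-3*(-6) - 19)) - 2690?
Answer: -2209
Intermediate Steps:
(482 + (-3*(-6) - 19)) - 2690 = (482 + (18 - 19)) - 2690 = (482 - 1) - 2690 = 481 - 2690 = -2209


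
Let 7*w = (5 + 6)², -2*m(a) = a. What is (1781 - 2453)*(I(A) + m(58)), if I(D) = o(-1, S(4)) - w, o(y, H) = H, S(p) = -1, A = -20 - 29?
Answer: 31776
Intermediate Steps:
A = -49
m(a) = -a/2
w = 121/7 (w = (5 + 6)²/7 = (⅐)*11² = (⅐)*121 = 121/7 ≈ 17.286)
I(D) = -128/7 (I(D) = -1 - 1*121/7 = -1 - 121/7 = -128/7)
(1781 - 2453)*(I(A) + m(58)) = (1781 - 2453)*(-128/7 - ½*58) = -672*(-128/7 - 29) = -672*(-331/7) = 31776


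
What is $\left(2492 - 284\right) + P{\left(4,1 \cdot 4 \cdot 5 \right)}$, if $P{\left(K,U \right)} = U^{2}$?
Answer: $2608$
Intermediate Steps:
$\left(2492 - 284\right) + P{\left(4,1 \cdot 4 \cdot 5 \right)} = \left(2492 - 284\right) + \left(1 \cdot 4 \cdot 5\right)^{2} = 2208 + \left(4 \cdot 5\right)^{2} = 2208 + 20^{2} = 2208 + 400 = 2608$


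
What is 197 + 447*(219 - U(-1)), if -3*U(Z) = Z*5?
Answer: 97345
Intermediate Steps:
U(Z) = -5*Z/3 (U(Z) = -Z*5/3 = -5*Z/3)
197 + 447*(219 - U(-1)) = 197 + 447*(219 - (-5)*(-1)/3) = 197 + 447*(219 - 1*5/3) = 197 + 447*(219 - 5/3) = 197 + 447*(652/3) = 197 + 97148 = 97345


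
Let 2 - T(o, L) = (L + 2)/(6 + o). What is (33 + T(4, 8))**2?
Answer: 1156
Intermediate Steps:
T(o, L) = 2 - (2 + L)/(6 + o) (T(o, L) = 2 - (L + 2)/(6 + o) = 2 - (2 + L)/(6 + o))
(33 + T(4, 8))**2 = (33 + (10 - 1*8 + 2*4)/(6 + 4))**2 = (33 + (10 - 8 + 8)/10)**2 = (33 + (1/10)*10)**2 = (33 + 1)**2 = 34**2 = 1156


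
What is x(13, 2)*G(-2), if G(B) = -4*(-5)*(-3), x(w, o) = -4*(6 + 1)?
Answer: 1680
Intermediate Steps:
x(w, o) = -28 (x(w, o) = -4*7 = -28)
G(B) = -60 (G(B) = 20*(-3) = -60)
x(13, 2)*G(-2) = -28*(-60) = 1680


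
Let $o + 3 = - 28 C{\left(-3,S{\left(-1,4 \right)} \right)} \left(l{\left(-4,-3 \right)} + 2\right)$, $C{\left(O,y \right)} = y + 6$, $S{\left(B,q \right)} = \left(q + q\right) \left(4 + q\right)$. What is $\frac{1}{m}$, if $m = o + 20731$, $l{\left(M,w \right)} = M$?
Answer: $\frac{1}{24648} \approx 4.0571 \cdot 10^{-5}$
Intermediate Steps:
$S{\left(B,q \right)} = 2 q \left(4 + q\right)$
$C{\left(O,y \right)} = 6 + y$
$o = 3917$ ($o = -3 + - 28 \left(6 + 2 \cdot 4 \left(4 + 4\right)\right) \left(-4 + 2\right) = -3 + - 28 \left(6 + 2 \cdot 4 \cdot 8\right) \left(-2\right) = -3 + - 28 \left(6 + 64\right) \left(-2\right) = -3 + \left(-28\right) 70 \left(-2\right) = -3 - -3920 = -3 + 3920 = 3917$)
$m = 24648$ ($m = 3917 + 20731 = 24648$)
$\frac{1}{m} = \frac{1}{24648}$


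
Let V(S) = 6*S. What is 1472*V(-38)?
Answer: -335616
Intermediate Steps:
1472*V(-38) = 1472*(6*(-38)) = 1472*(-228) = -335616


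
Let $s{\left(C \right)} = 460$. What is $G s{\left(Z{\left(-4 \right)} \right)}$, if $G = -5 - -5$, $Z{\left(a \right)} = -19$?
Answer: $0$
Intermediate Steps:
$G = 0$ ($G = -5 + 5 = 0$)
$G s{\left(Z{\left(-4 \right)} \right)} = 0 \cdot 460 = 0$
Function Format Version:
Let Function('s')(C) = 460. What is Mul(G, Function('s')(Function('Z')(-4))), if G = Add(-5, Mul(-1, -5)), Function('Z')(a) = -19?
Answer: 0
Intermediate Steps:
G = 0 (G = Add(-5, 5) = 0)
Mul(G, Function('s')(Function('Z')(-4))) = Mul(0, 460) = 0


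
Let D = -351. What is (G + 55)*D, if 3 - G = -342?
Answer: -140400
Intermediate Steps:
G = 345 (G = 3 - 1*(-342) = 3 + 342 = 345)
(G + 55)*D = (345 + 55)*(-351) = 400*(-351) = -140400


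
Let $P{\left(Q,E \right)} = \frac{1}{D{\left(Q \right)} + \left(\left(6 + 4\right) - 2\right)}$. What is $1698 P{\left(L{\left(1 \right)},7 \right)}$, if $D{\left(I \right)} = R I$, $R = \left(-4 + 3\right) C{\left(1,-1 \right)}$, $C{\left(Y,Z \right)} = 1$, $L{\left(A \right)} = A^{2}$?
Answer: $\frac{1698}{7} \approx 242.57$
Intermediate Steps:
$R = -1$ ($R = \left(-4 + 3\right) 1 = \left(-1\right) 1 = -1$)
$D{\left(I \right)} = - I$
$P{\left(Q,E \right)} = \frac{1}{8 - Q}$ ($P{\left(Q,E \right)} = \frac{1}{- Q + \left(\left(6 + 4\right) - 2\right)} = \frac{1}{- Q + \left(10 - 2\right)} = \frac{1}{- Q + 8} = \frac{1}{8 - Q}$)
$1698 P{\left(L{\left(1 \right)},7 \right)} = 1698 \left(- \frac{1}{-8 + 1^{2}}\right) = 1698 \left(- \frac{1}{-8 + 1}\right) = 1698 \left(- \frac{1}{-7}\right) = 1698 \left(\left(-1\right) \left(- \frac{1}{7}\right)\right) = 1698 \cdot \frac{1}{7} = \frac{1698}{7}$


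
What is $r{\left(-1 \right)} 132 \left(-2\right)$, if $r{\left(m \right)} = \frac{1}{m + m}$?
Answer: $132$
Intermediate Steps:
$r{\left(m \right)} = \frac{1}{2 m}$
$r{\left(-1 \right)} 132 \left(-2\right) = \frac{1}{2 \left(-1\right)} 132 \left(-2\right) = \frac{1}{2} \left(-1\right) \left(-264\right) = \left(- \frac{1}{2}\right) \left(-264\right) = 132$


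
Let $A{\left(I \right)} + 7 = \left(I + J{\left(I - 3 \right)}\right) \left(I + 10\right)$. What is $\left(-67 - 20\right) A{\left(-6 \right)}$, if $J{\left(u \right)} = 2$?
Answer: $2001$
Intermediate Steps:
$A{\left(I \right)} = -7 + \left(2 + I\right) \left(10 + I\right)$ ($A{\left(I \right)} = -7 + \left(I + 2\right) \left(I + 10\right) = -7 + \left(2 + I\right) \left(10 + I\right)$)
$\left(-67 - 20\right) A{\left(-6 \right)} = \left(-67 - 20\right) \left(13 + \left(-6\right)^{2} + 12 \left(-6\right)\right) = - 87 \left(13 + 36 - 72\right) = \left(-87\right) \left(-23\right) = 2001$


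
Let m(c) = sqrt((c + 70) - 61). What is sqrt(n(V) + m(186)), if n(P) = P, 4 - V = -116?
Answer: sqrt(120 + sqrt(195)) ≈ 11.574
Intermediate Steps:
V = 120 (V = 4 - 1*(-116) = 4 + 116 = 120)
m(c) = sqrt(9 + c) (m(c) = sqrt((70 + c) - 61) = sqrt(9 + c))
sqrt(n(V) + m(186)) = sqrt(120 + sqrt(9 + 186)) = sqrt(120 + sqrt(195))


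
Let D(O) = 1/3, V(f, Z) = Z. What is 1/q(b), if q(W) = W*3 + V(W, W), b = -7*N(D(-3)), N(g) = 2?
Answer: -1/56 ≈ -0.017857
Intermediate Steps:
D(O) = 1/3
b = -14 (b = -7*2 = -14)
q(W) = 4*W (q(W) = W*3 + W = 3*W + W = 4*W)
1/q(b) = 1/(4*(-14)) = 1/(-56) = -1/56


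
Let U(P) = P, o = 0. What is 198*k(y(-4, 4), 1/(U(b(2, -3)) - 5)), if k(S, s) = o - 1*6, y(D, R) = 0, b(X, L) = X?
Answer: -1188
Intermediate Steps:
k(S, s) = -6 (k(S, s) = 0 - 1*6 = 0 - 6 = -6)
198*k(y(-4, 4), 1/(U(b(2, -3)) - 5)) = 198*(-6) = -1188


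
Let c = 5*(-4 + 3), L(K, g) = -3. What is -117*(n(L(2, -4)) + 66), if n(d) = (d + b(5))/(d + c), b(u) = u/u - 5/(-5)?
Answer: -61893/8 ≈ -7736.6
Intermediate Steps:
b(u) = 2 (b(u) = 1 - 5*(-⅕) = 1 + 1 = 2)
c = -5 (c = 5*(-1) = -5)
n(d) = (2 + d)/(-5 + d) (n(d) = (d + 2)/(d - 5) = (2 + d)/(-5 + d))
-117*(n(L(2, -4)) + 66) = -117*((2 - 3)/(-5 - 3) + 66) = -117*(-1/(-8) + 66) = -117*(-⅛*(-1) + 66) = -117*(⅛ + 66) = -117*529/8 = -61893/8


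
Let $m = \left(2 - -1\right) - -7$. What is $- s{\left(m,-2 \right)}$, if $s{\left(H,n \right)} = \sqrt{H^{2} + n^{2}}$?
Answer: $- 2 \sqrt{26} \approx -10.198$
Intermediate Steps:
$m = 10$ ($m = \left(2 + 1\right) + 7 = 3 + 7 = 10$)
$- s{\left(m,-2 \right)} = - \sqrt{10^{2} + \left(-2\right)^{2}} = - \sqrt{100 + 4} = - \sqrt{104} = - 2 \sqrt{26}$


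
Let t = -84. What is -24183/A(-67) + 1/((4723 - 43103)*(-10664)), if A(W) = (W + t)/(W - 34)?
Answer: -999669993766409/61801932320 ≈ -16175.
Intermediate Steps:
A(W) = (-84 + W)/(-34 + W) (A(W) = (W - 84)/(W - 34) = (-84 + W)/(-34 + W))
-24183/A(-67) + 1/((4723 - 43103)*(-10664)) = -24183*(-34 - 67)/(-84 - 67) + 1/((4723 - 43103)*(-10664)) = -24183/(-151/(-101)) - 1/10664/(-38380) = -24183/((-1/101*(-151))) - 1/38380*(-1/10664) = -24183/151/101 + 1/409284320 = -24183*101/151 + 1/409284320 = -2442483/151 + 1/409284320 = -999669993766409/61801932320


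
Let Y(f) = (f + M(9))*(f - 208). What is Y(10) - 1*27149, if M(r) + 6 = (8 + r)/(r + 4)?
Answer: -366599/13 ≈ -28200.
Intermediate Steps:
M(r) = -6 + (8 + r)/(4 + r) (M(r) = -6 + (8 + r)/(r + 4) = -6 + (8 + r)/(4 + r))
Y(f) = (-208 + f)*(-61/13 + f) (Y(f) = (f + (-16 - 5*9)/(4 + 9))*(f - 208) = (f + (-16 - 45)/13)*(-208 + f) = (f + (1/13)*(-61))*(-208 + f) = (f - 61/13)*(-208 + f) = (-61/13 + f)*(-208 + f) = (-208 + f)*(-61/13 + f))
Y(10) - 1*27149 = (976 + 10² - 2765/13*10) - 1*27149 = (976 + 100 - 27650/13) - 27149 = -13662/13 - 27149 = -366599/13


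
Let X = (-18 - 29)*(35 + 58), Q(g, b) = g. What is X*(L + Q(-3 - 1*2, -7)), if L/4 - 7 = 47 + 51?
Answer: -1813965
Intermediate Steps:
X = -4371 (X = -47*93 = -4371)
L = 420 (L = 28 + 4*(47 + 51) = 28 + 4*98 = 28 + 392 = 420)
X*(L + Q(-3 - 1*2, -7)) = -4371*(420 + (-3 - 1*2)) = -4371*(420 + (-3 - 2)) = -4371*(420 - 5) = -4371*415 = -1813965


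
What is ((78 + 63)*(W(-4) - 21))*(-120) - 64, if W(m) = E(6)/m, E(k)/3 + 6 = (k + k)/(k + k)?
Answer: 291806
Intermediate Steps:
E(k) = -15 (E(k) = -18 + 3*((k + k)/(k + k)) = -18 + 3*((2*k)/((2*k))) = -18 + 3*((2*k)*(1/(2*k))) = -18 + 3*1 = -18 + 3 = -15)
W(m) = -15/m
((78 + 63)*(W(-4) - 21))*(-120) - 64 = ((78 + 63)*(-15/(-4) - 21))*(-120) - 64 = (141*(-15*(-¼) - 21))*(-120) - 64 = (141*(15/4 - 21))*(-120) - 64 = (141*(-69/4))*(-120) - 64 = -9729/4*(-120) - 64 = 291870 - 64 = 291806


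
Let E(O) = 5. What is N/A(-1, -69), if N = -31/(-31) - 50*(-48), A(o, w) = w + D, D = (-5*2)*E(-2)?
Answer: -343/17 ≈ -20.176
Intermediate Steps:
D = -50 (D = -5*2*5 = -10*5 = -50)
A(o, w) = -50 + w (A(o, w) = w - 50 = -50 + w)
N = 2401 (N = -31*(-1/31) + 2400 = 1 + 2400 = 2401)
N/A(-1, -69) = 2401/(-50 - 69) = 2401/(-119) = 2401*(-1/119) = -343/17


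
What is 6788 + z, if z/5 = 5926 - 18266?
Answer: -54912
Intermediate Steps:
z = -61700 (z = 5*(5926 - 18266) = 5*(-12340) = -61700)
6788 + z = 6788 - 61700 = -54912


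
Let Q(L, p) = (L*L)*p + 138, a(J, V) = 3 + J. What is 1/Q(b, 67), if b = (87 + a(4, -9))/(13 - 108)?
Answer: 9025/1837462 ≈ 0.0049117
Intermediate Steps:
b = -94/95 (b = (87 + (3 + 4))/(13 - 108) = (87 + 7)/(-95) = 94*(-1/95) = -94/95 ≈ -0.98947)
Q(L, p) = 138 + p*L² (Q(L, p) = L²*p + 138 = p*L² + 138 = 138 + p*L²)
1/Q(b, 67) = 1/(138 + 67*(-94/95)²) = 1/(138 + 67*(8836/9025)) = 1/(138 + 592012/9025) = 1/(1837462/9025) = 9025/1837462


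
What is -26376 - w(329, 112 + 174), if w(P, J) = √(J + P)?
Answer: -26376 - √615 ≈ -26401.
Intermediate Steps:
-26376 - w(329, 112 + 174) = -26376 - √((112 + 174) + 329) = -26376 - √(286 + 329) = -26376 - √615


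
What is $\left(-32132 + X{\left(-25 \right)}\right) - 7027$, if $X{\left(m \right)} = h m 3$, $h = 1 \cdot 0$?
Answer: $-39159$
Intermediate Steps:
$h = 0$
$X{\left(m \right)} = 0$ ($X{\left(m \right)} = 0 m 3 = 0 \cdot 3 m = 0$)
$\left(-32132 + X{\left(-25 \right)}\right) - 7027 = \left(-32132 + 0\right) - 7027 = -32132 - 7027 = -39159$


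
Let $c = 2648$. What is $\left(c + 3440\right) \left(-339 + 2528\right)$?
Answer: $13326632$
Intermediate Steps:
$\left(c + 3440\right) \left(-339 + 2528\right) = \left(2648 + 3440\right) \left(-339 + 2528\right) = 6088 \cdot 2189 = 13326632$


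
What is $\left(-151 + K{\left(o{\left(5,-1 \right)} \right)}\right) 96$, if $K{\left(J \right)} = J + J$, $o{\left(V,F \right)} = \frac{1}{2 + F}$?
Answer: $-14304$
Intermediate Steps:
$K{\left(J \right)} = 2 J$
$\left(-151 + K{\left(o{\left(5,-1 \right)} \right)}\right) 96 = \left(-151 + \frac{2}{2 - 1}\right) 96 = \left(-151 + \frac{2}{1}\right) 96 = \left(-151 + 2 \cdot 1\right) 96 = \left(-151 + 2\right) 96 = \left(-149\right) 96 = -14304$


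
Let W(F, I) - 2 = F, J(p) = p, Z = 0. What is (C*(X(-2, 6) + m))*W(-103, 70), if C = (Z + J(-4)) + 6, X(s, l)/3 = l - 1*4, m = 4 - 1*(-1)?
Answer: -2222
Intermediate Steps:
m = 5 (m = 4 + 1 = 5)
X(s, l) = -12 + 3*l (X(s, l) = 3*(l - 1*4) = 3*(l - 4) = 3*(-4 + l) = -12 + 3*l)
W(F, I) = 2 + F
C = 2 (C = (0 - 4) + 6 = -4 + 6 = 2)
(C*(X(-2, 6) + m))*W(-103, 70) = (2*((-12 + 3*6) + 5))*(2 - 103) = (2*((-12 + 18) + 5))*(-101) = (2*(6 + 5))*(-101) = (2*11)*(-101) = 22*(-101) = -2222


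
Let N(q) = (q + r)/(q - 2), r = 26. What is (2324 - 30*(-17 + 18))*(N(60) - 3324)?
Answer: -221033782/29 ≈ -7.6219e+6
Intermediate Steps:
N(q) = (26 + q)/(-2 + q) (N(q) = (q + 26)/(q - 2) = (26 + q)/(-2 + q))
(2324 - 30*(-17 + 18))*(N(60) - 3324) = (2324 - 30*(-17 + 18))*((26 + 60)/(-2 + 60) - 3324) = (2324 - 30*1)*(86/58 - 3324) = (2324 - 30)*((1/58)*86 - 3324) = 2294*(43/29 - 3324) = 2294*(-96353/29) = -221033782/29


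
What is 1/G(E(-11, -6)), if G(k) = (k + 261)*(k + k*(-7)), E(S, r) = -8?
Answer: 1/12144 ≈ 8.2345e-5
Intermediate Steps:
G(k) = -6*k*(261 + k) (G(k) = (261 + k)*(k - 7*k) = (261 + k)*(-6*k) = -6*k*(261 + k))
1/G(E(-11, -6)) = 1/(-6*(-8)*(261 - 8)) = 1/(-6*(-8)*253) = 1/12144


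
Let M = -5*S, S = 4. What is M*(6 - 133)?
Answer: 2540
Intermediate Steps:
M = -20 (M = -5*4 = -20)
M*(6 - 133) = -20*(6 - 133) = -20*(-127) = 2540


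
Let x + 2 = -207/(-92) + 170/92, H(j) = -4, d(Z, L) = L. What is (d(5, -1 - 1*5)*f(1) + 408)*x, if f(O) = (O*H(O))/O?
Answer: 20844/23 ≈ 906.26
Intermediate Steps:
f(O) = -4 (f(O) = (O*(-4))/O = (-4*O)/O = -4)
x = 193/92 (x = -2 + (-207/(-92) + 170/92) = -2 + (-207*(-1/92) + 170*(1/92)) = -2 + (9/4 + 85/46) = -2 + 377/92 = 193/92 ≈ 2.0978)
(d(5, -1 - 1*5)*f(1) + 408)*x = ((-1 - 1*5)*(-4) + 408)*(193/92) = ((-1 - 5)*(-4) + 408)*(193/92) = (-6*(-4) + 408)*(193/92) = (24 + 408)*(193/92) = 432*(193/92) = 20844/23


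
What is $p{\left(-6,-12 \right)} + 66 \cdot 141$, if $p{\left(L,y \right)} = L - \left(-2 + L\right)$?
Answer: $9308$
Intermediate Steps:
$p{\left(L,y \right)} = 2$
$p{\left(-6,-12 \right)} + 66 \cdot 141 = 2 + 66 \cdot 141 = 2 + 9306 = 9308$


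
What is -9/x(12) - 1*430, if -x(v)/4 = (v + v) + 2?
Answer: -44711/104 ≈ -429.91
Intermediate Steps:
x(v) = -8 - 8*v (x(v) = -4*((v + v) + 2) = -4*(2*v + 2) = -4*(2 + 2*v) = -8 - 8*v)
-9/x(12) - 1*430 = -9/(-8 - 8*12) - 1*430 = -9/(-8 - 96) - 430 = -9/(-104) - 430 = -9*(-1/104) - 430 = 9/104 - 430 = -44711/104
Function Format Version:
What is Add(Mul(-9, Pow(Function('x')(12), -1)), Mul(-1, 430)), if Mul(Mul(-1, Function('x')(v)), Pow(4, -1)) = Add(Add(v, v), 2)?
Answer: Rational(-44711, 104) ≈ -429.91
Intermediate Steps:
Function('x')(v) = Add(-8, Mul(-8, v)) (Function('x')(v) = Mul(-4, Add(Add(v, v), 2)) = Mul(-4, Add(Mul(2, v), 2)) = Mul(-4, Add(2, Mul(2, v))) = Add(-8, Mul(-8, v)))
Add(Mul(-9, Pow(Function('x')(12), -1)), Mul(-1, 430)) = Add(Mul(-9, Pow(Add(-8, Mul(-8, 12)), -1)), Mul(-1, 430)) = Add(Mul(-9, Pow(Add(-8, -96), -1)), -430) = Add(Mul(-9, Pow(-104, -1)), -430) = Add(Mul(-9, Rational(-1, 104)), -430) = Add(Rational(9, 104), -430) = Rational(-44711, 104)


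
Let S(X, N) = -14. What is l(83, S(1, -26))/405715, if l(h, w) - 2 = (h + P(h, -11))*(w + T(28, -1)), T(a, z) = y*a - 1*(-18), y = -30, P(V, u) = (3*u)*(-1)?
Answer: -96974/405715 ≈ -0.23902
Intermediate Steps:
P(V, u) = -3*u
T(a, z) = 18 - 30*a (T(a, z) = -30*a - 1*(-18) = -30*a + 18 = 18 - 30*a)
l(h, w) = 2 + (-822 + w)*(33 + h) (l(h, w) = 2 + (h - 3*(-11))*(w + (18 - 30*28)) = 2 + (h + 33)*(w + (18 - 840)) = 2 + (33 + h)*(w - 822) = 2 + (33 + h)*(-822 + w) = 2 + (-822 + w)*(33 + h))
l(83, S(1, -26))/405715 = (-27124 - 822*83 + 33*(-14) + 83*(-14))/405715 = (-27124 - 68226 - 462 - 1162)*(1/405715) = -96974*1/405715 = -96974/405715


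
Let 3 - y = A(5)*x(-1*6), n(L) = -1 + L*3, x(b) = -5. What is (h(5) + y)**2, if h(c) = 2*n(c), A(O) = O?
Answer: 3136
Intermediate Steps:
n(L) = -1 + 3*L
h(c) = -2 + 6*c (h(c) = 2*(-1 + 3*c) = -2 + 6*c)
y = 28 (y = 3 - 5*(-5) = 3 - 1*(-25) = 3 + 25 = 28)
(h(5) + y)**2 = ((-2 + 6*5) + 28)**2 = ((-2 + 30) + 28)**2 = (28 + 28)**2 = 56**2 = 3136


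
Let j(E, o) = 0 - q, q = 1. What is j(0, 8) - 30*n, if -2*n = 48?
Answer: 719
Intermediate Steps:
j(E, o) = -1 (j(E, o) = 0 - 1*1 = 0 - 1 = -1)
n = -24 (n = -1/2*48 = -24)
j(0, 8) - 30*n = -1 - 30*(-24) = -1 + 720 = 719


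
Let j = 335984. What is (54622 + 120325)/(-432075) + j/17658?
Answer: 23680178779/1271596725 ≈ 18.622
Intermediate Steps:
(54622 + 120325)/(-432075) + j/17658 = (54622 + 120325)/(-432075) + 335984/17658 = 174947*(-1/432075) + 335984*(1/17658) = -174947/432075 + 167992/8829 = 23680178779/1271596725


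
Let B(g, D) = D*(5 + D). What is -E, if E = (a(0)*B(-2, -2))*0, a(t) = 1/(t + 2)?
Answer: 0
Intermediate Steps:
a(t) = 1/(2 + t)
E = 0 (E = ((-2*(5 - 2))/(2 + 0))*0 = ((-2*3)/2)*0 = ((½)*(-6))*0 = -3*0 = 0)
-E = -1*0 = 0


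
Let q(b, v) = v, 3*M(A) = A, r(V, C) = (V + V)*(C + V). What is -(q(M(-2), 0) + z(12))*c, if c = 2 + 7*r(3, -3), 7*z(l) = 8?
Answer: -16/7 ≈ -2.2857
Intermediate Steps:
r(V, C) = 2*V*(C + V) (r(V, C) = (2*V)*(C + V) = 2*V*(C + V))
M(A) = A/3
z(l) = 8/7 (z(l) = (⅐)*8 = 8/7)
c = 2 (c = 2 + 7*(2*3*(-3 + 3)) = 2 + 7*(2*3*0) = 2 + 7*0 = 2 + 0 = 2)
-(q(M(-2), 0) + z(12))*c = -(0 + 8/7)*2 = -8*2/7 = -1*16/7 = -16/7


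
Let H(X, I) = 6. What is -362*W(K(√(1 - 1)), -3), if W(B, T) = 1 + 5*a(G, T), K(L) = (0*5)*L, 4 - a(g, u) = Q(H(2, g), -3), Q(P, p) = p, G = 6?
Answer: -13032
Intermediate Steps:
a(g, u) = 7 (a(g, u) = 4 - 1*(-3) = 4 + 3 = 7)
K(L) = 0 (K(L) = 0*L = 0)
W(B, T) = 36 (W(B, T) = 1 + 5*7 = 1 + 35 = 36)
-362*W(K(√(1 - 1)), -3) = -362*36 = -13032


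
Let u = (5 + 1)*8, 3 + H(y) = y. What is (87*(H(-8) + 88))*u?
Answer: 321552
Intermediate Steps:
H(y) = -3 + y
u = 48 (u = 6*8 = 48)
(87*(H(-8) + 88))*u = (87*((-3 - 8) + 88))*48 = (87*(-11 + 88))*48 = (87*77)*48 = 6699*48 = 321552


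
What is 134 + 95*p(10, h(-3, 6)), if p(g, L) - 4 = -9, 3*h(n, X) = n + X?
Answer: -341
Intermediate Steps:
h(n, X) = X/3 + n/3 (h(n, X) = (n + X)/3 = (X + n)/3 = X/3 + n/3)
p(g, L) = -5 (p(g, L) = 4 - 9 = -5)
134 + 95*p(10, h(-3, 6)) = 134 + 95*(-5) = 134 - 475 = -341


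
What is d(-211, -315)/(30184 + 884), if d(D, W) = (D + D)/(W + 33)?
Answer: 211/4380588 ≈ 4.8167e-5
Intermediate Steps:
d(D, W) = 2*D/(33 + W) (d(D, W) = (2*D)/(33 + W) = 2*D/(33 + W))
d(-211, -315)/(30184 + 884) = (2*(-211)/(33 - 315))/(30184 + 884) = (2*(-211)/(-282))/31068 = (2*(-211)*(-1/282))*(1/31068) = (211/141)*(1/31068) = 211/4380588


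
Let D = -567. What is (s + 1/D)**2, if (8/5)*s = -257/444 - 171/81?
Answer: 1276513569241/450681283584 ≈ 2.8324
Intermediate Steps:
s = -17915/10656 (s = 5*(-257/444 - 171/81)/8 = 5*(-257*1/444 - 171*1/81)/8 = 5*(-257/444 - 19/9)/8 = (5/8)*(-3583/1332) = -17915/10656 ≈ -1.6812)
(s + 1/D)**2 = (-17915/10656 + 1/(-567))**2 = (-17915/10656 - 1/567)**2 = (-1129829/671328)**2 = 1276513569241/450681283584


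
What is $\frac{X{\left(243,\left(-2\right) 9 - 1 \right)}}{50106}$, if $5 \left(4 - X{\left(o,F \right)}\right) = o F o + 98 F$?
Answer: $\frac{1123813}{250530} \approx 4.4857$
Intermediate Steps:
$X{\left(o,F \right)} = 4 - \frac{98 F}{5} - \frac{F o^{2}}{5}$ ($X{\left(o,F \right)} = 4 - \frac{o F o + 98 F}{5} = 4 - \frac{F o o + 98 F}{5} = 4 - \frac{F o^{2} + 98 F}{5} = 4 - \frac{98 F + F o^{2}}{5} = 4 - \left(\frac{98 F}{5} + \frac{F o^{2}}{5}\right) = 4 - \frac{98 F}{5} - \frac{F o^{2}}{5}$)
$\frac{X{\left(243,\left(-2\right) 9 - 1 \right)}}{50106} = \frac{4 - \frac{98 \left(\left(-2\right) 9 - 1\right)}{5} - \frac{\left(\left(-2\right) 9 - 1\right) 243^{2}}{5}}{50106} = \left(4 - \frac{98 \left(-18 - 1\right)}{5} - \frac{1}{5} \left(-18 - 1\right) 59049\right) \frac{1}{50106} = \left(4 - - \frac{1862}{5} - \left(- \frac{19}{5}\right) 59049\right) \frac{1}{50106} = \left(4 + \frac{1862}{5} + \frac{1121931}{5}\right) \frac{1}{50106} = \frac{1123813}{5} \cdot \frac{1}{50106} = \frac{1123813}{250530}$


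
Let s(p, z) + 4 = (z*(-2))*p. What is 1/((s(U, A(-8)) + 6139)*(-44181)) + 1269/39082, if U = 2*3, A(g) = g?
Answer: 349345269077/10758954557502 ≈ 0.032470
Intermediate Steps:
U = 6
s(p, z) = -4 - 2*p*z (s(p, z) = -4 + (z*(-2))*p = -4 + (-2*z)*p = -4 - 2*p*z)
1/((s(U, A(-8)) + 6139)*(-44181)) + 1269/39082 = 1/(((-4 - 2*6*(-8)) + 6139)*(-44181)) + 1269/39082 = -1/44181/((-4 + 96) + 6139) + 1269*(1/39082) = -1/44181/(92 + 6139) + 1269/39082 = -1/44181/6231 + 1269/39082 = (1/6231)*(-1/44181) + 1269/39082 = -1/275291811 + 1269/39082 = 349345269077/10758954557502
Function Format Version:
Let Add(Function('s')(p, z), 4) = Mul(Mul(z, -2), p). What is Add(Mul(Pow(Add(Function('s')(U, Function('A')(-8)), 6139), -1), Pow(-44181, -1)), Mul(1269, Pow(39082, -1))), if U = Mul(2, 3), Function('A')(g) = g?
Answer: Rational(349345269077, 10758954557502) ≈ 0.032470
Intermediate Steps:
U = 6
Function('s')(p, z) = Add(-4, Mul(-2, p, z)) (Function('s')(p, z) = Add(-4, Mul(Mul(z, -2), p)) = Add(-4, Mul(Mul(-2, z), p)) = Add(-4, Mul(-2, p, z)))
Add(Mul(Pow(Add(Function('s')(U, Function('A')(-8)), 6139), -1), Pow(-44181, -1)), Mul(1269, Pow(39082, -1))) = Add(Mul(Pow(Add(Add(-4, Mul(-2, 6, -8)), 6139), -1), Pow(-44181, -1)), Mul(1269, Pow(39082, -1))) = Add(Mul(Pow(Add(Add(-4, 96), 6139), -1), Rational(-1, 44181)), Mul(1269, Rational(1, 39082))) = Add(Mul(Pow(Add(92, 6139), -1), Rational(-1, 44181)), Rational(1269, 39082)) = Add(Mul(Pow(6231, -1), Rational(-1, 44181)), Rational(1269, 39082)) = Add(Mul(Rational(1, 6231), Rational(-1, 44181)), Rational(1269, 39082)) = Add(Rational(-1, 275291811), Rational(1269, 39082)) = Rational(349345269077, 10758954557502)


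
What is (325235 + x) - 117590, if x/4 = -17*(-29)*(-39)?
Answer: 130737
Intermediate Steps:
x = -76908 (x = 4*(-17*(-29)*(-39)) = 4*(493*(-39)) = 4*(-19227) = -76908)
(325235 + x) - 117590 = (325235 - 76908) - 117590 = 248327 - 117590 = 130737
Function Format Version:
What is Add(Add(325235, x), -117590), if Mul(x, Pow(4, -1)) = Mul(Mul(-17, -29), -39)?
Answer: 130737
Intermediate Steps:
x = -76908 (x = Mul(4, Mul(Mul(-17, -29), -39)) = Mul(4, Mul(493, -39)) = Mul(4, -19227) = -76908)
Add(Add(325235, x), -117590) = Add(Add(325235, -76908), -117590) = Add(248327, -117590) = 130737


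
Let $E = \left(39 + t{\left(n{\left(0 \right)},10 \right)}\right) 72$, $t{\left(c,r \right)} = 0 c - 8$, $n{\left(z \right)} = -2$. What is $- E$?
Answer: $-2232$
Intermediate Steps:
$t{\left(c,r \right)} = -8$ ($t{\left(c,r \right)} = 0 - 8 = -8$)
$E = 2232$ ($E = \left(39 - 8\right) 72 = 31 \cdot 72 = 2232$)
$- E = \left(-1\right) 2232 = -2232$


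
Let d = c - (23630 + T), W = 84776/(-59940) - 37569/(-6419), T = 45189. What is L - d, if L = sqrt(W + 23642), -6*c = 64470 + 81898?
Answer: 279641/3 + sqrt(55123004976910115)/1526805 ≈ 93368.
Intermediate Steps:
c = -73184/3 (c = -(64470 + 81898)/6 = -1/6*146368 = -73184/3 ≈ -24395.)
W = 60989597/13741245 (W = 84776*(-1/59940) - 37569*(-1/6419) = -21194/14985 + 5367/917 = 60989597/13741245 ≈ 4.4384)
d = -279641/3 (d = -73184/3 - (23630 + 45189) = -73184/3 - 1*68819 = -73184/3 - 68819 = -279641/3 ≈ -93214.)
L = sqrt(55123004976910115)/1526805 (L = sqrt(60989597/13741245 + 23642) = sqrt(324931503887/13741245) = sqrt(55123004976910115)/1526805 ≈ 153.77)
L - d = sqrt(55123004976910115)/1526805 - 1*(-279641/3) = sqrt(55123004976910115)/1526805 + 279641/3 = 279641/3 + sqrt(55123004976910115)/1526805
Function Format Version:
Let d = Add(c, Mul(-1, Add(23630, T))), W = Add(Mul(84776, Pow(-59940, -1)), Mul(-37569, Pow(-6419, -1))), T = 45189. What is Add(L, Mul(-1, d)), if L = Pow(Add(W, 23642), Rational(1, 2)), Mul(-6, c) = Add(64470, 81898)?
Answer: Add(Rational(279641, 3), Mul(Rational(1, 1526805), Pow(55123004976910115, Rational(1, 2)))) ≈ 93368.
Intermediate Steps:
c = Rational(-73184, 3) (c = Mul(Rational(-1, 6), Add(64470, 81898)) = Mul(Rational(-1, 6), 146368) = Rational(-73184, 3) ≈ -24395.)
W = Rational(60989597, 13741245) (W = Add(Mul(84776, Rational(-1, 59940)), Mul(-37569, Rational(-1, 6419))) = Add(Rational(-21194, 14985), Rational(5367, 917)) = Rational(60989597, 13741245) ≈ 4.4384)
d = Rational(-279641, 3) (d = Add(Rational(-73184, 3), Mul(-1, Add(23630, 45189))) = Add(Rational(-73184, 3), Mul(-1, 68819)) = Add(Rational(-73184, 3), -68819) = Rational(-279641, 3) ≈ -93214.)
L = Mul(Rational(1, 1526805), Pow(55123004976910115, Rational(1, 2))) (L = Pow(Add(Rational(60989597, 13741245), 23642), Rational(1, 2)) = Pow(Rational(324931503887, 13741245), Rational(1, 2)) = Mul(Rational(1, 1526805), Pow(55123004976910115, Rational(1, 2))) ≈ 153.77)
Add(L, Mul(-1, d)) = Add(Mul(Rational(1, 1526805), Pow(55123004976910115, Rational(1, 2))), Mul(-1, Rational(-279641, 3))) = Add(Mul(Rational(1, 1526805), Pow(55123004976910115, Rational(1, 2))), Rational(279641, 3)) = Add(Rational(279641, 3), Mul(Rational(1, 1526805), Pow(55123004976910115, Rational(1, 2))))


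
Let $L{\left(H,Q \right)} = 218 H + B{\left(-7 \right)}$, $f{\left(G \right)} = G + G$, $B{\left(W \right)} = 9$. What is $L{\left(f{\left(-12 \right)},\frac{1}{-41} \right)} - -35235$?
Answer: $30012$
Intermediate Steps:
$f{\left(G \right)} = 2 G$
$L{\left(H,Q \right)} = 9 + 218 H$ ($L{\left(H,Q \right)} = 218 H + 9 = 9 + 218 H$)
$L{\left(f{\left(-12 \right)},\frac{1}{-41} \right)} - -35235 = \left(9 + 218 \cdot 2 \left(-12\right)\right) - -35235 = \left(9 + 218 \left(-24\right)\right) + 35235 = \left(9 - 5232\right) + 35235 = -5223 + 35235 = 30012$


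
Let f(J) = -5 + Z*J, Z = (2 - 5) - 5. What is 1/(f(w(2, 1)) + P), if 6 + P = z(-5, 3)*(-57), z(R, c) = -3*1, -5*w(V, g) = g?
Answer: 5/808 ≈ 0.0061881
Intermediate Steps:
w(V, g) = -g/5
z(R, c) = -3
Z = -8 (Z = -3 - 5 = -8)
P = 165 (P = -6 - 3*(-57) = -6 + 171 = 165)
f(J) = -5 - 8*J
1/(f(w(2, 1)) + P) = 1/((-5 - (-8)/5) + 165) = 1/((-5 - 8*(-⅕)) + 165) = 1/((-5 + 8/5) + 165) = 1/(-17/5 + 165) = 1/(808/5) = 5/808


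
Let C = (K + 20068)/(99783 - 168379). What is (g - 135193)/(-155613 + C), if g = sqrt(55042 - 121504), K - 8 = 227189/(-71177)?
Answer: 660074075715956/759775286424859 - 4882457492*I*sqrt(66462)/759775286424859 ≈ 0.86878 - 0.0016567*I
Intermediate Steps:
K = 342227/71177 (K = 8 + 227189/(-71177) = 8 + 227189*(-1/71177) = 8 - 227189/71177 = 342227/71177 ≈ 4.8081)
g = I*sqrt(66462) (g = sqrt(-66462) = I*sqrt(66462) ≈ 257.8*I)
C = -1428722263/4882457492 (C = (342227/71177 + 20068)/(99783 - 168379) = (1428722263/71177)/(-68596) = (1428722263/71177)*(-1/68596) = -1428722263/4882457492 ≈ -0.29262)
(g - 135193)/(-155613 + C) = (I*sqrt(66462) - 135193)/(-155613 - 1428722263/4882457492) = (-135193 + I*sqrt(66462))/(-759775286424859/4882457492) = (-135193 + I*sqrt(66462))*(-4882457492/759775286424859) = 660074075715956/759775286424859 - 4882457492*I*sqrt(66462)/759775286424859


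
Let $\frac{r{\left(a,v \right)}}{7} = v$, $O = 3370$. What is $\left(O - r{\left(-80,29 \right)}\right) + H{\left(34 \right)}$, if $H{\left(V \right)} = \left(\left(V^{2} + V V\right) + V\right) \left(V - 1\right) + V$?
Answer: $80619$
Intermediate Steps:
$r{\left(a,v \right)} = 7 v$
$H{\left(V \right)} = V + \left(-1 + V\right) \left(V + 2 V^{2}\right)$ ($H{\left(V \right)} = \left(\left(V^{2} + V^{2}\right) + V\right) \left(V - 1\right) + V = \left(2 V^{2} + V\right) \left(-1 + V\right) + V = \left(V + 2 V^{2}\right) \left(-1 + V\right) + V = \left(-1 + V\right) \left(V + 2 V^{2}\right) + V = V + \left(-1 + V\right) \left(V + 2 V^{2}\right)$)
$\left(O - r{\left(-80,29 \right)}\right) + H{\left(34 \right)} = \left(3370 - 7 \cdot 29\right) + 34^{2} \left(-1 + 2 \cdot 34\right) = \left(3370 - 203\right) + 1156 \left(-1 + 68\right) = \left(3370 - 203\right) + 1156 \cdot 67 = 3167 + 77452 = 80619$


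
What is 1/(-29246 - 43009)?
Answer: -1/72255 ≈ -1.3840e-5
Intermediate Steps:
1/(-29246 - 43009) = 1/(-72255) = -1/72255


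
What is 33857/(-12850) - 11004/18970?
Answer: -11195267/3482350 ≈ -3.2149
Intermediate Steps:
33857/(-12850) - 11004/18970 = 33857*(-1/12850) - 11004*1/18970 = -33857/12850 - 786/1355 = -11195267/3482350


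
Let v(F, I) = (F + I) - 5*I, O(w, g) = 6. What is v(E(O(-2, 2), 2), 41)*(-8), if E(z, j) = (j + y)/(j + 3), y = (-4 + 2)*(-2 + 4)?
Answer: 6576/5 ≈ 1315.2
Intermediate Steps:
y = -4 (y = -2*2 = -4)
E(z, j) = (-4 + j)/(3 + j) (E(z, j) = (j - 4)/(j + 3) = (-4 + j)/(3 + j))
v(F, I) = F - 4*I
v(E(O(-2, 2), 2), 41)*(-8) = ((-4 + 2)/(3 + 2) - 4*41)*(-8) = (-2/5 - 164)*(-8) = -822/5*(-8) = 6576/5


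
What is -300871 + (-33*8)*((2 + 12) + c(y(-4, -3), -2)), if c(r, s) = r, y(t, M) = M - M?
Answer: -304567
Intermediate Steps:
y(t, M) = 0
-300871 + (-33*8)*((2 + 12) + c(y(-4, -3), -2)) = -300871 + (-33*8)*((2 + 12) + 0) = -300871 - 264*(14 + 0) = -300871 - 264*14 = -300871 - 3696 = -304567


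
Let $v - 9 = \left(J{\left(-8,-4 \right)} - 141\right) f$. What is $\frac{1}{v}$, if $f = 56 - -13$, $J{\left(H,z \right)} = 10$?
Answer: $- \frac{1}{9030} \approx -0.00011074$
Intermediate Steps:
$f = 69$ ($f = 56 + 13 = 69$)
$v = -9030$ ($v = 9 + \left(10 - 141\right) 69 = 9 - 9039 = -9030$)
$\frac{1}{v} = \frac{1}{-9030} = - \frac{1}{9030}$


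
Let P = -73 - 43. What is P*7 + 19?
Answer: -793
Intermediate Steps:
P = -116
P*7 + 19 = -116*7 + 19 = -812 + 19 = -793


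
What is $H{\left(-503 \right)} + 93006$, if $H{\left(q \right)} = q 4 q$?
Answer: $1105042$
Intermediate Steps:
$H{\left(q \right)} = 4 q^{2}$ ($H{\left(q \right)} = 4 q q = 4 q^{2}$)
$H{\left(-503 \right)} + 93006 = 4 \left(-503\right)^{2} + 93006 = 4 \cdot 253009 + 93006 = 1012036 + 93006 = 1105042$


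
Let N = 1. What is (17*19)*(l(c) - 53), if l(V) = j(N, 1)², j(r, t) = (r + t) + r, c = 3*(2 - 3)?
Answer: -14212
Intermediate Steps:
c = -3 (c = 3*(-1) = -3)
j(r, t) = t + 2*r
l(V) = 9 (l(V) = (1 + 2*1)² = (1 + 2)² = 3² = 9)
(17*19)*(l(c) - 53) = (17*19)*(9 - 53) = 323*(-44) = -14212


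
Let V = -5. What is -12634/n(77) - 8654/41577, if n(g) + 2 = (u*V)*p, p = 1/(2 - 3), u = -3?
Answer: 525136700/706809 ≈ 742.97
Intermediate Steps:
p = -1 (p = 1/(-1) = -1)
n(g) = -17 (n(g) = -2 - 3*(-5)*(-1) = -2 + 15*(-1) = -2 - 15 = -17)
-12634/n(77) - 8654/41577 = -12634/(-17) - 8654/41577 = -12634*(-1/17) - 8654*1/41577 = 12634/17 - 8654/41577 = 525136700/706809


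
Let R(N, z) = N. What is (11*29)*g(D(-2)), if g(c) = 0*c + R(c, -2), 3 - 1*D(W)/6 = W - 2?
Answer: 13398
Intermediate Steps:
D(W) = 30 - 6*W (D(W) = 18 - 6*(W - 2) = 18 - 6*(-2 + W) = 18 + (12 - 6*W) = 30 - 6*W)
g(c) = c (g(c) = 0*c + c = 0 + c = c)
(11*29)*g(D(-2)) = (11*29)*(30 - 6*(-2)) = 319*(30 + 12) = 319*42 = 13398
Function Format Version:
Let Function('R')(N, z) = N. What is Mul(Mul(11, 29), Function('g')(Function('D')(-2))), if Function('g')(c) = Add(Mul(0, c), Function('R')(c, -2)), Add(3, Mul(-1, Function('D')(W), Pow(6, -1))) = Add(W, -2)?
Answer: 13398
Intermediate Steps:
Function('D')(W) = Add(30, Mul(-6, W)) (Function('D')(W) = Add(18, Mul(-6, Add(W, -2))) = Add(18, Mul(-6, Add(-2, W))) = Add(18, Add(12, Mul(-6, W))) = Add(30, Mul(-6, W)))
Function('g')(c) = c (Function('g')(c) = Add(Mul(0, c), c) = Add(0, c) = c)
Mul(Mul(11, 29), Function('g')(Function('D')(-2))) = Mul(Mul(11, 29), Add(30, Mul(-6, -2))) = Mul(319, Add(30, 12)) = Mul(319, 42) = 13398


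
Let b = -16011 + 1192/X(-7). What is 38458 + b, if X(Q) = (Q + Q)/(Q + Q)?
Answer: 23639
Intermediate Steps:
X(Q) = 1 (X(Q) = (2*Q)/((2*Q)) = (2*Q)*(1/(2*Q)) = 1)
b = -14819 (b = -16011 + 1192/1 = -16011 + 1192*1 = -16011 + 1192 = -14819)
38458 + b = 38458 - 14819 = 23639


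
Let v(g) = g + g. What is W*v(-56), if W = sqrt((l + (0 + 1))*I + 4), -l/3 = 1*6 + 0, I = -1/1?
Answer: -112*sqrt(21) ≈ -513.25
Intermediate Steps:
I = -1 (I = -1*1 = -1)
l = -18 (l = -3*(1*6 + 0) = -3*(6 + 0) = -3*6 = -18)
v(g) = 2*g
W = sqrt(21) (W = sqrt((-18 + (0 + 1))*(-1) + 4) = sqrt((-18 + 1)*(-1) + 4) = sqrt(-17*(-1) + 4) = sqrt(17 + 4) = sqrt(21) ≈ 4.5826)
W*v(-56) = sqrt(21)*(2*(-56)) = sqrt(21)*(-112) = -112*sqrt(21)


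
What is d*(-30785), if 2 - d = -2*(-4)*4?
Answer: 923550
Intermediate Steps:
d = -30 (d = 2 - (-2*(-4))*4 = 2 - 8*4 = 2 - 1*32 = 2 - 32 = -30)
d*(-30785) = -30*(-30785) = 923550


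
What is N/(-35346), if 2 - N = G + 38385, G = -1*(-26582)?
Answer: 21655/11782 ≈ 1.8380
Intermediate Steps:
G = 26582
N = -64965 (N = 2 - (26582 + 38385) = 2 - 1*64967 = 2 - 64967 = -64965)
N/(-35346) = -64965/(-35346) = -64965*(-1/35346) = 21655/11782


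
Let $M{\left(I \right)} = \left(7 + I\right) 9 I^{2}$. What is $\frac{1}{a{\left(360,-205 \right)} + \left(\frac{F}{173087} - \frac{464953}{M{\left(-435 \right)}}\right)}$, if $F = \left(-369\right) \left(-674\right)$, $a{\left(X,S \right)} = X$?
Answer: $\frac{126162196938900}{45599751860582111} \approx 0.0027667$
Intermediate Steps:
$F = 248706$
$M{\left(I \right)} = I^{2} \left(63 + 9 I\right)$ ($M{\left(I \right)} = \left(63 + 9 I\right) I^{2} = I^{2} \left(63 + 9 I\right)$)
$\frac{1}{a{\left(360,-205 \right)} + \left(\frac{F}{173087} - \frac{464953}{M{\left(-435 \right)}}\right)} = \frac{1}{360 + \left(\frac{248706}{173087} - \frac{464953}{9 \left(-435\right)^{2} \left(7 - 435\right)}\right)} = \frac{1}{360 + \left(248706 \cdot \frac{1}{173087} - \frac{464953}{9 \cdot 189225 \left(-428\right)}\right)} = \frac{1}{360 + \left(\frac{248706}{173087} - \frac{464953}{-728894700}\right)} = \frac{1}{360 + \left(\frac{248706}{173087} - - \frac{464953}{728894700}\right)} = \frac{1}{360 + \left(\frac{248706}{173087} + \frac{464953}{728894700}\right)} = \frac{1}{360 + \frac{181360962578111}{126162196938900}} = \frac{1}{\frac{45599751860582111}{126162196938900}} = \frac{126162196938900}{45599751860582111}$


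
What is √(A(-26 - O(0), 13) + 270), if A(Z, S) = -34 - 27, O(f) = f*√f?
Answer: √209 ≈ 14.457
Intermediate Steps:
O(f) = f^(3/2)
A(Z, S) = -61
√(A(-26 - O(0), 13) + 270) = √(-61 + 270) = √209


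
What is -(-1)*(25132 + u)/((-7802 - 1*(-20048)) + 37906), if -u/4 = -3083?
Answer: 4683/6269 ≈ 0.74701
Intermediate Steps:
u = 12332 (u = -4*(-3083) = 12332)
-(-1)*(25132 + u)/((-7802 - 1*(-20048)) + 37906) = -(-1)*(25132 + 12332)/((-7802 - 1*(-20048)) + 37906) = -(-1)*37464/((-7802 + 20048) + 37906) = -(-1)*37464/(12246 + 37906) = -(-1)*37464/50152 = -(-1)*37464*(1/50152) = -(-1)*4683/6269 = -1*(-4683/6269) = 4683/6269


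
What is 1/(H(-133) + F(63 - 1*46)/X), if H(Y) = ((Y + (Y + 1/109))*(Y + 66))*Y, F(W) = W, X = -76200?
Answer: -8305800/19686774674453 ≈ -4.2190e-7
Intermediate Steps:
H(Y) = Y*(66 + Y)*(1/109 + 2*Y) (H(Y) = ((Y + (Y + 1/109))*(66 + Y))*Y = ((Y + (1/109 + Y))*(66 + Y))*Y = ((1/109 + 2*Y)*(66 + Y))*Y = ((66 + Y)*(1/109 + 2*Y))*Y = Y*(66 + Y)*(1/109 + 2*Y))
1/(H(-133) + F(63 - 1*46)/X) = 1/((1/109)*(-133)*(66 + 218*(-133)² + 14389*(-133)) + (63 - 1*46)/(-76200)) = 1/((1/109)*(-133)*(66 + 218*17689 - 1913737) + (63 - 46)*(-1/76200)) = 1/((1/109)*(-133)*(66 + 3856202 - 1913737) + 17*(-1/76200)) = 1/((1/109)*(-133)*1942531 - 17/76200) = 1/(-258356623/109 - 17/76200) = 1/(-19686774674453/8305800) = -8305800/19686774674453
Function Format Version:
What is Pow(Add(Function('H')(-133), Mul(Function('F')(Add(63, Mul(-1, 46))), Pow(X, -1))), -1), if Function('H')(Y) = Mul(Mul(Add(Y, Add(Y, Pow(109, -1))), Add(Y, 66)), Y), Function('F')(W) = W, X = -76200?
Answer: Rational(-8305800, 19686774674453) ≈ -4.2190e-7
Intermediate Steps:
Function('H')(Y) = Mul(Y, Add(66, Y), Add(Rational(1, 109), Mul(2, Y))) (Function('H')(Y) = Mul(Mul(Add(Y, Add(Y, Rational(1, 109))), Add(66, Y)), Y) = Mul(Mul(Add(Y, Add(Rational(1, 109), Y)), Add(66, Y)), Y) = Mul(Mul(Add(Rational(1, 109), Mul(2, Y)), Add(66, Y)), Y) = Mul(Mul(Add(66, Y), Add(Rational(1, 109), Mul(2, Y))), Y) = Mul(Y, Add(66, Y), Add(Rational(1, 109), Mul(2, Y))))
Pow(Add(Function('H')(-133), Mul(Function('F')(Add(63, Mul(-1, 46))), Pow(X, -1))), -1) = Pow(Add(Mul(Rational(1, 109), -133, Add(66, Mul(218, Pow(-133, 2)), Mul(14389, -133))), Mul(Add(63, Mul(-1, 46)), Pow(-76200, -1))), -1) = Pow(Add(Mul(Rational(1, 109), -133, Add(66, Mul(218, 17689), -1913737)), Mul(Add(63, -46), Rational(-1, 76200))), -1) = Pow(Add(Mul(Rational(1, 109), -133, Add(66, 3856202, -1913737)), Mul(17, Rational(-1, 76200))), -1) = Pow(Add(Mul(Rational(1, 109), -133, 1942531), Rational(-17, 76200)), -1) = Pow(Add(Rational(-258356623, 109), Rational(-17, 76200)), -1) = Pow(Rational(-19686774674453, 8305800), -1) = Rational(-8305800, 19686774674453)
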